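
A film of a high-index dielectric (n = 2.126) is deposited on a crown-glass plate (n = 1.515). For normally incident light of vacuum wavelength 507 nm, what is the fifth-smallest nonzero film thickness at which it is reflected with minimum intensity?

596 nm

Ray reflecting at the top interface goes from n = 1.0 toward n = 2.126: a half-wave phase shift.
Ray reflecting at the bottom interface goes from n = 2.126 toward n = 1.515: no phase shift.
Exactly one π shift → a net half-wave offset.
For dark reflection here: 2 n t = m λ.
The fifth-smallest nonzero thickness corresponds to m = 5: t = m λ / (2 n) = 5.00 × 507 / (2 × 2.126) = 596 nm.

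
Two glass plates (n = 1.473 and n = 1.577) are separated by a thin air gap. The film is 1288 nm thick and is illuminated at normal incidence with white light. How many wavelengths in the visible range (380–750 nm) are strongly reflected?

4

Ray reflecting at the top interface goes from n = 1.473 toward n = 1.0: no phase shift.
At the lower boundary (n = 1.0 to n = 1.577) the reflected ray undergoes a half-wave phase shift.
Exactly one π shift → a net half-wave offset.
With one net inversion, constructive interference in reflection requires 2 n t = (m + ½) λ.
λ = 2 n t / (m + ½) = 2576 / (m + ½) nm.
m=2: 1030 nm (IR); m=3: 736 nm (visible); m=4: 572 nm (visible); m=5: 468 nm (visible); m=6: 396 nm (visible); m=7: 343 nm (UV).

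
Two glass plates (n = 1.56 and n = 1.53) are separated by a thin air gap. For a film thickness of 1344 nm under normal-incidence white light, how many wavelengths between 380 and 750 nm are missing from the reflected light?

Ray reflecting at the top interface goes from n = 1.56 toward n = 1.0: no phase shift.
Bottom surface (1.0 → 1.53): reflection off a higher-index medium gives a half-wave phase shift.
The two reflections differ by half a wavelength.
So the condition for destructive reflection is 2 n t = m λ.
λ = 2 n t / m = 2688 / m nm.
m=3: 896 nm (IR); m=4: 672 nm (visible); m=5: 538 nm (visible); m=6: 448 nm (visible); m=7: 384 nm (visible); m=8: 336 nm (UV).

4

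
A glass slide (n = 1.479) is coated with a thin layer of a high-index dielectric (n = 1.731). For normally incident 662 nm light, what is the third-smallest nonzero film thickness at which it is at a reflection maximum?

478 nm

At the upper boundary (n = 1.0 to n = 1.731) the reflected ray undergoes a half-wave phase shift.
At the lower boundary (n = 1.731 to n = 1.479) the reflected ray undergoes no phase shift.
Net: one phase inversion between the two reflected rays.
For bright reflection here: 2 n t = (m + ½) λ.
The third-smallest nonzero thickness corresponds to m = 2: t = (m + ½) λ / (2 n) = 2.50 × 662 / (2 × 1.731) = 478 nm.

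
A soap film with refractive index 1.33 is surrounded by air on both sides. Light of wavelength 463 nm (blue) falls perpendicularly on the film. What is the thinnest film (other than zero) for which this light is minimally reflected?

174 nm

Ray reflecting at the top interface goes from n = 1.0 toward n = 1.33: a half-wave phase shift.
Ray reflecting at the bottom interface goes from n = 1.33 toward n = 1.0: no phase shift.
Net: one phase inversion between the two reflected rays.
So the condition for destructive reflection is 2 n t = m λ.
Minimum nonzero at m = 1: t = λ / (2 n) = 463 / (2 × 1.33) = 174 nm.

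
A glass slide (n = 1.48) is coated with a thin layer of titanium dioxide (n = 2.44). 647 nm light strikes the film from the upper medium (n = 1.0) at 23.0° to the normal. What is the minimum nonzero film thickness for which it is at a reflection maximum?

67.2 nm

Top surface (1.0 → 2.44): reflection off a higher-index medium gives a half-wave phase shift.
At the lower boundary (n = 2.44 to n = 1.48) the reflected ray undergoes no phase shift.
The two reflections differ by half a wavelength.
With one net inversion, constructive interference in reflection requires 2 n t cos θ_r = (m + ½) λ.
Snell's law: 1.0 sin 23.0° = 2.44 sin θ_r → sin θ_r = 0.160, cos θ_r = 0.987.
Minimum at m = 0: t = λ / (4 n cos θ_r) = 647 / (4 × 2.44 × 0.987) = 67.2 nm.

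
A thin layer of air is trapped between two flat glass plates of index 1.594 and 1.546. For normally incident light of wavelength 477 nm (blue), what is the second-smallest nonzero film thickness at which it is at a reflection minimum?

At the upper boundary (n = 1.594 to n = 1.0) the reflected ray undergoes no phase shift.
Ray reflecting at the bottom interface goes from n = 1.0 toward n = 1.546: a half-wave phase shift.
Net: one phase inversion between the two reflected rays.
So the condition for destructive reflection is 2 n t = m λ.
The second-smallest nonzero thickness corresponds to m = 2: t = m λ / (2 n) = 2.00 × 477 / (2 × 1.0) = 477 nm.

477 nm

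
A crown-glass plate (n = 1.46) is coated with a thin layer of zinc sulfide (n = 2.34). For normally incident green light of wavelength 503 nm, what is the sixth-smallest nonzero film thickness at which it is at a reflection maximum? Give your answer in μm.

0.591 μm

Ray reflecting at the top interface goes from n = 1.0 toward n = 2.34: a half-wave phase shift.
Bottom surface (2.34 → 1.46): reflection off a lower-index medium gives no phase shift.
Net: one phase inversion between the two reflected rays.
So the condition for constructive reflection is 2 n t = (m + ½) λ.
The sixth-smallest nonzero thickness corresponds to m = 5: t = (m + ½) λ / (2 n) = 5.50 × 503 / (2 × 2.34) = 591 nm.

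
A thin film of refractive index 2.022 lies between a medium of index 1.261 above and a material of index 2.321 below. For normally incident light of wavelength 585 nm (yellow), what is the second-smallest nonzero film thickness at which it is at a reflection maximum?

Top surface (1.261 → 2.022): reflection off a higher-index medium gives a half-wave phase shift.
At the lower boundary (n = 2.022 to n = 2.321) the reflected ray undergoes a half-wave phase shift.
Zero or two π shifts → no net half-wave offset.
So the condition for constructive reflection is 2 n t = m λ.
The second-smallest nonzero thickness corresponds to m = 2: t = m λ / (2 n) = 2.00 × 585 / (2 × 2.022) = 289 nm.

289 nm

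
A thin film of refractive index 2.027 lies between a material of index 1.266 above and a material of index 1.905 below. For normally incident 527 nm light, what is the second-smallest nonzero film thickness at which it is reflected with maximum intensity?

195 nm

Ray reflecting at the top interface goes from n = 1.266 toward n = 2.027: a half-wave phase shift.
Bottom surface (2.027 → 1.905): reflection off a lower-index medium gives no phase shift.
Exactly one π shift → a net half-wave offset.
For bright reflection here: 2 n t = (m + ½) λ.
The second-smallest nonzero thickness corresponds to m = 1: t = (m + ½) λ / (2 n) = 1.50 × 527 / (2 × 2.027) = 195 nm.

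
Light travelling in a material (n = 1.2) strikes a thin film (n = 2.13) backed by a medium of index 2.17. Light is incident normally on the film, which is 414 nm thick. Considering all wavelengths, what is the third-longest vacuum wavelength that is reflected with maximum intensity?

588 nm

Ray reflecting at the top interface goes from n = 1.2 toward n = 2.13: a half-wave phase shift.
At the lower boundary (n = 2.13 to n = 2.17) the reflected ray undergoes a half-wave phase shift.
Net: no relative phase inversion (both shifts match).
For maximum reflection here: 2 n t = m λ.
λ = 2 n t / m. The third-longest wavelength is m = 3: λ = 2 × 2.13 × 414 / 3.00 = 588 nm.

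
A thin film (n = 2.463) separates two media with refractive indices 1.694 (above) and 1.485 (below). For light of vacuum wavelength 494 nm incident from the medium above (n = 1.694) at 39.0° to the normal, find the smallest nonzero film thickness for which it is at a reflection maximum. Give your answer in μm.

Ray reflecting at the top interface goes from n = 1.694 toward n = 2.463: a half-wave phase shift.
At the lower boundary (n = 2.463 to n = 1.485) the reflected ray undergoes no phase shift.
The two reflections differ by half a wavelength.
So the condition for constructive reflection is 2 n t cos θ_r = (m + ½) λ.
Snell's law: 1.694 sin 39.0° = 2.463 sin θ_r → sin θ_r = 0.433, cos θ_r = 0.901.
Minimum at m = 0: t = λ / (4 n cos θ_r) = 494 / (4 × 2.463 × 0.901) = 55.6 nm.

0.0556 μm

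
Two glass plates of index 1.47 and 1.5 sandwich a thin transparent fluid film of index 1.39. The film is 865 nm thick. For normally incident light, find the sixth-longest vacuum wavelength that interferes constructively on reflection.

At the upper boundary (n = 1.47 to n = 1.39) the reflected ray undergoes no phase shift.
Ray reflecting at the bottom interface goes from n = 1.39 toward n = 1.5: a half-wave phase shift.
Net: one phase inversion between the two reflected rays.
With one net inversion, constructive interference in reflection requires 2 n t = (m + ½) λ.
λ = 2 n t / (m + ½). The sixth-longest wavelength is m = 5: λ = 2 × 1.39 × 865 / 5.50 = 437 nm.

437 nm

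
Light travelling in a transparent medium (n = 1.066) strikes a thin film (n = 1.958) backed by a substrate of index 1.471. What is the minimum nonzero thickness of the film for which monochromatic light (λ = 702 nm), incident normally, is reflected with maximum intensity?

Top surface (1.066 → 1.958): reflection off a higher-index medium gives a half-wave phase shift.
Ray reflecting at the bottom interface goes from n = 1.958 toward n = 1.471: no phase shift.
The two reflections differ by half a wavelength.
With one net inversion, constructive interference in reflection requires 2 n t = (m + ½) λ.
Minimum at m = 0: t = λ / (4 n) = 702 / (4 × 1.958) = 89.6 nm.

89.6 nm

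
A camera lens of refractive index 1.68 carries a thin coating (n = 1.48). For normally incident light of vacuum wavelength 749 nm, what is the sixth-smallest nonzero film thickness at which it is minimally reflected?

Ray reflecting at the top interface goes from n = 1.0 toward n = 1.48: a half-wave phase shift.
At the lower boundary (n = 1.48 to n = 1.68) the reflected ray undergoes a half-wave phase shift.
Zero or two π shifts → no net half-wave offset.
So the condition for destructive reflection is 2 n t = (m + ½) λ.
The sixth-smallest nonzero thickness corresponds to m = 5: t = (m + ½) λ / (2 n) = 5.50 × 749 / (2 × 1.48) = 1392 nm.

1392 nm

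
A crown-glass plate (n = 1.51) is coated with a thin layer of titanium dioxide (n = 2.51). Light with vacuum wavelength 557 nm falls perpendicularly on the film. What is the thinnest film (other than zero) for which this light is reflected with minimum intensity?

At the upper boundary (n = 1.0 to n = 2.51) the reflected ray undergoes a half-wave phase shift.
Ray reflecting at the bottom interface goes from n = 2.51 toward n = 1.51: no phase shift.
Net: one phase inversion between the two reflected rays.
With one net inversion, destructive interference in reflection requires 2 n t = m λ.
Minimum nonzero at m = 1: t = λ / (2 n) = 557 / (2 × 2.51) = 111 nm.

111 nm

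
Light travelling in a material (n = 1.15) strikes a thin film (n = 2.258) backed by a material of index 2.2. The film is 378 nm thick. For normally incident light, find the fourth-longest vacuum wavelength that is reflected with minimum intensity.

At the upper boundary (n = 1.15 to n = 2.258) the reflected ray undergoes a half-wave phase shift.
Ray reflecting at the bottom interface goes from n = 2.258 toward n = 2.2: no phase shift.
Exactly one π shift → a net half-wave offset.
For weak reflection here: 2 n t = m λ.
λ = 2 n t / m. The fourth-longest wavelength is m = 4: λ = 2 × 2.258 × 378 / 4.00 = 427 nm.

427 nm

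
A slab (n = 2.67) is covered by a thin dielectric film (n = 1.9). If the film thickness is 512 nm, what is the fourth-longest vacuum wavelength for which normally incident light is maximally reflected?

Ray reflecting at the top interface goes from n = 1.0 toward n = 1.9: a half-wave phase shift.
At the lower boundary (n = 1.9 to n = 2.67) the reflected ray undergoes a half-wave phase shift.
Zero or two π shifts → no net half-wave offset.
For maximum reflection here: 2 n t = m λ.
λ = 2 n t / m. The fourth-longest wavelength is m = 4: λ = 2 × 1.9 × 512 / 4.00 = 486 nm.

486 nm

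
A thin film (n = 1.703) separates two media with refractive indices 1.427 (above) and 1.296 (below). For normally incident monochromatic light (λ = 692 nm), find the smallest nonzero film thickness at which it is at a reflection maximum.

Top surface (1.427 → 1.703): reflection off a higher-index medium gives a half-wave phase shift.
Bottom surface (1.703 → 1.296): reflection off a lower-index medium gives no phase shift.
Net: one phase inversion between the two reflected rays.
So the condition for constructive reflection is 2 n t = (m + ½) λ.
Minimum at m = 0: t = λ / (4 n) = 692 / (4 × 1.703) = 102 nm.

102 nm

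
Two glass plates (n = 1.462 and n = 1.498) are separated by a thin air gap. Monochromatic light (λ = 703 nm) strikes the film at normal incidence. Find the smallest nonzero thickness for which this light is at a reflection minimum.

At the upper boundary (n = 1.462 to n = 1.0) the reflected ray undergoes no phase shift.
At the lower boundary (n = 1.0 to n = 1.498) the reflected ray undergoes a half-wave phase shift.
The two reflections differ by half a wavelength.
With one net inversion, destructive interference in reflection requires 2 n t = m λ.
The smallest nonzero thickness corresponds to m = 1: t = m λ / (2 n) = 1.00 × 703 / (2 × 1.0) = 352 nm.

352 nm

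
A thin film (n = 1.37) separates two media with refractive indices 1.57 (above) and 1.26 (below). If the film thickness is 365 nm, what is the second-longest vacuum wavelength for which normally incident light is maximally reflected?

500 nm

At the upper boundary (n = 1.57 to n = 1.37) the reflected ray undergoes no phase shift.
At the lower boundary (n = 1.37 to n = 1.26) the reflected ray undergoes no phase shift.
Net: no relative phase inversion (both shifts match).
For strong reflection here: 2 n t = m λ.
λ = 2 n t / m. The second-longest wavelength is m = 2: λ = 2 × 1.37 × 365 / 2.00 = 500 nm.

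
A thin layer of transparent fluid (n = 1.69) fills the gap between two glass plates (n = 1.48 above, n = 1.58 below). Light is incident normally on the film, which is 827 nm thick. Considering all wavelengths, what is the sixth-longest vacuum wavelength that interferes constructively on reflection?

Top surface (1.48 → 1.69): reflection off a higher-index medium gives a half-wave phase shift.
Bottom surface (1.69 → 1.58): reflection off a lower-index medium gives no phase shift.
Exactly one π shift → a net half-wave offset.
With one net inversion, constructive interference in reflection requires 2 n t = (m + ½) λ.
λ = 2 n t / (m + ½). The sixth-longest wavelength is m = 5: λ = 2 × 1.69 × 827 / 5.50 = 508 nm.

508 nm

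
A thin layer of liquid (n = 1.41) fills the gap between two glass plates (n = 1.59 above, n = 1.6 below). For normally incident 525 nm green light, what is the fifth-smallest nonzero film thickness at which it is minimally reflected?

At the upper boundary (n = 1.59 to n = 1.41) the reflected ray undergoes no phase shift.
Ray reflecting at the bottom interface goes from n = 1.41 toward n = 1.6: a half-wave phase shift.
The two reflections differ by half a wavelength.
So the condition for destructive reflection is 2 n t = m λ.
The fifth-smallest nonzero thickness corresponds to m = 5: t = m λ / (2 n) = 5.00 × 525 / (2 × 1.41) = 931 nm.

931 nm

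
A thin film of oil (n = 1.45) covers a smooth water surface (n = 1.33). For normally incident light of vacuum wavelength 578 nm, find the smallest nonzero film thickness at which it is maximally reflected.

99.7 nm

Ray reflecting at the top interface goes from n = 1.0 toward n = 1.45: a half-wave phase shift.
Bottom surface (1.45 → 1.33): reflection off a lower-index medium gives no phase shift.
Exactly one π shift → a net half-wave offset.
So the condition for constructive reflection is 2 n t = (m + ½) λ.
Minimum at m = 0: t = λ / (4 n) = 578 / (4 × 1.45) = 99.7 nm.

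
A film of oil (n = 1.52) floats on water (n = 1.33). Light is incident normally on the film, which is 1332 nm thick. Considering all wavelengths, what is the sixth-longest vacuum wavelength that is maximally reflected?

736 nm

Ray reflecting at the top interface goes from n = 1.0 toward n = 1.52: a half-wave phase shift.
Bottom surface (1.52 → 1.33): reflection off a lower-index medium gives no phase shift.
Exactly one π shift → a net half-wave offset.
With one net inversion, constructive interference in reflection requires 2 n t = (m + ½) λ.
λ = 2 n t / (m + ½). The sixth-longest wavelength is m = 5: λ = 2 × 1.52 × 1332 / 5.50 = 736 nm.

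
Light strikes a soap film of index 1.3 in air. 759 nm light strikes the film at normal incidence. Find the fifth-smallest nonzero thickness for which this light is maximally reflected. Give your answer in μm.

Ray reflecting at the top interface goes from n = 1.0 toward n = 1.3: a half-wave phase shift.
Bottom surface (1.3 → 1.0): reflection off a lower-index medium gives no phase shift.
The two reflections differ by half a wavelength.
With one net inversion, constructive interference in reflection requires 2 n t = (m + ½) λ.
The fifth-smallest nonzero thickness corresponds to m = 4: t = (m + ½) λ / (2 n) = 4.50 × 759 / (2 × 1.3) = 1314 nm.

1.31 μm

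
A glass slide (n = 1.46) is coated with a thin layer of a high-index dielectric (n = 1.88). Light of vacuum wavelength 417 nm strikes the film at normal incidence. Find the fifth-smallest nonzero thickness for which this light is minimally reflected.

Top surface (1.0 → 1.88): reflection off a higher-index medium gives a half-wave phase shift.
At the lower boundary (n = 1.88 to n = 1.46) the reflected ray undergoes no phase shift.
Exactly one π shift → a net half-wave offset.
For dark reflection here: 2 n t = m λ.
The fifth-smallest nonzero thickness corresponds to m = 5: t = m λ / (2 n) = 5.00 × 417 / (2 × 1.88) = 555 nm.

555 nm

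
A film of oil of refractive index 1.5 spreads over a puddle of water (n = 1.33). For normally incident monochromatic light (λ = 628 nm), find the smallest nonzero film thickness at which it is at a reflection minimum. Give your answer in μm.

Top surface (1.0 → 1.5): reflection off a higher-index medium gives a half-wave phase shift.
Ray reflecting at the bottom interface goes from n = 1.5 toward n = 1.33: no phase shift.
Net: one phase inversion between the two reflected rays.
For minimum reflection here: 2 n t = m λ.
Minimum nonzero at m = 1: t = λ / (2 n) = 628 / (2 × 1.5) = 209 nm.

0.209 μm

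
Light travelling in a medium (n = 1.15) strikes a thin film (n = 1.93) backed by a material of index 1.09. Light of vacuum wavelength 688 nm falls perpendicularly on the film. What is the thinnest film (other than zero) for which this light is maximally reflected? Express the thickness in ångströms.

891 Å

At the upper boundary (n = 1.15 to n = 1.93) the reflected ray undergoes a half-wave phase shift.
Ray reflecting at the bottom interface goes from n = 1.93 toward n = 1.09: no phase shift.
The two reflections differ by half a wavelength.
For strong reflection here: 2 n t = (m + ½) λ.
Minimum at m = 0: t = λ / (4 n) = 688 / (4 × 1.93) = 89.1 nm.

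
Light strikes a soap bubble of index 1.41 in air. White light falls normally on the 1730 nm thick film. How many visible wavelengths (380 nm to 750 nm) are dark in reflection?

Top surface (1.0 → 1.41): reflection off a higher-index medium gives a half-wave phase shift.
At the lower boundary (n = 1.41 to n = 1.0) the reflected ray undergoes no phase shift.
Net: one phase inversion between the two reflected rays.
With one net inversion, destructive interference in reflection requires 2 n t = m λ.
λ = 2 n t / m = 4879 / m nm.
m=6: 813 nm (IR); m=7: 697 nm (visible); m=8: 610 nm (visible); m=9: 542 nm (visible); m=10: 488 nm (visible); m=11: 444 nm (visible); m=12: 407 nm (visible); m=13: 375 nm (UV).

6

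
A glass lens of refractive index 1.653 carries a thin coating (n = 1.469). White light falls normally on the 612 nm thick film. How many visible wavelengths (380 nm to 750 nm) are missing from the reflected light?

3

Top surface (1.0 → 1.469): reflection off a higher-index medium gives a half-wave phase shift.
At the lower boundary (n = 1.469 to n = 1.653) the reflected ray undergoes a half-wave phase shift.
Net: no relative phase inversion (both shifts match).
So the condition for destructive reflection is 2 n t = (m + ½) λ.
λ = 2 n t / (m + ½) = 1798 / (m + ½) nm.
m=1: 1199 nm (IR); m=2: 719 nm (visible); m=3: 514 nm (visible); m=4: 400 nm (visible); m=5: 327 nm (UV).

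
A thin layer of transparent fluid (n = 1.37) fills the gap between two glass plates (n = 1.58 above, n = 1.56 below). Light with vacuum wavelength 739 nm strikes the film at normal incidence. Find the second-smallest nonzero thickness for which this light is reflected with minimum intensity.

539 nm

Ray reflecting at the top interface goes from n = 1.58 toward n = 1.37: no phase shift.
Bottom surface (1.37 → 1.56): reflection off a higher-index medium gives a half-wave phase shift.
The two reflections differ by half a wavelength.
For weak reflection here: 2 n t = m λ.
The second-smallest nonzero thickness corresponds to m = 2: t = m λ / (2 n) = 2.00 × 739 / (2 × 1.37) = 539 nm.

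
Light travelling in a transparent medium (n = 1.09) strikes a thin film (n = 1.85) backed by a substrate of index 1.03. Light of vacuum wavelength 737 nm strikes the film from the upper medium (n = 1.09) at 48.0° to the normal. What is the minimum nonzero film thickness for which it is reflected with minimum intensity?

At the upper boundary (n = 1.09 to n = 1.85) the reflected ray undergoes a half-wave phase shift.
At the lower boundary (n = 1.85 to n = 1.03) the reflected ray undergoes no phase shift.
The two reflections differ by half a wavelength.
With one net inversion, destructive interference in reflection requires 2 n t cos θ_r = m λ.
Snell's law: 1.09 sin 48.0° = 1.85 sin θ_r → sin θ_r = 0.438, cos θ_r = 0.899.
Minimum nonzero at m = 1: t = λ / (2 n cos θ_r) = 737 / (2 × 1.85 × 0.899) = 222 nm.

222 nm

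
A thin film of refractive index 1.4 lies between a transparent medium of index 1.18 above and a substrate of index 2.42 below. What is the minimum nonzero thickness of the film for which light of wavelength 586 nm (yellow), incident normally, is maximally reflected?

At the upper boundary (n = 1.18 to n = 1.4) the reflected ray undergoes a half-wave phase shift.
Bottom surface (1.4 → 2.42): reflection off a higher-index medium gives a half-wave phase shift.
Zero or two π shifts → no net half-wave offset.
For strong reflection here: 2 n t = m λ.
Minimum nonzero at m = 1: t = λ / (2 n) = 586 / (2 × 1.4) = 209 nm.

209 nm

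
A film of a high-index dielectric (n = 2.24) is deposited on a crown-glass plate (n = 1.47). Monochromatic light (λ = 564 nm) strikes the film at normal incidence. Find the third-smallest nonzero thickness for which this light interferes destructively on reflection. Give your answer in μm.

0.378 μm

Ray reflecting at the top interface goes from n = 1.0 toward n = 2.24: a half-wave phase shift.
Ray reflecting at the bottom interface goes from n = 2.24 toward n = 1.47: no phase shift.
Net: one phase inversion between the two reflected rays.
For dark reflection here: 2 n t = m λ.
The third-smallest nonzero thickness corresponds to m = 3: t = m λ / (2 n) = 3.00 × 564 / (2 × 2.24) = 378 nm.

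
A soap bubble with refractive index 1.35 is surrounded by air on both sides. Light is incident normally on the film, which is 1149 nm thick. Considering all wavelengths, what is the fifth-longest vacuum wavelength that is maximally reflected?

689 nm

Ray reflecting at the top interface goes from n = 1.0 toward n = 1.35: a half-wave phase shift.
At the lower boundary (n = 1.35 to n = 1.0) the reflected ray undergoes no phase shift.
The two reflections differ by half a wavelength.
For strong reflection here: 2 n t = (m + ½) λ.
λ = 2 n t / (m + ½). The fifth-longest wavelength is m = 4: λ = 2 × 1.35 × 1149 / 4.50 = 689 nm.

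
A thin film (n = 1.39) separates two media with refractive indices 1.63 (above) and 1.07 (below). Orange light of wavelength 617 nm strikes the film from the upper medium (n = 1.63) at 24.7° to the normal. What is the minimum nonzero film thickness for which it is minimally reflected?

127 nm

Top surface (1.63 → 1.39): reflection off a lower-index medium gives no phase shift.
At the lower boundary (n = 1.39 to n = 1.07) the reflected ray undergoes no phase shift.
Zero or two π shifts → no net half-wave offset.
With no net inversion, destructive interference in reflection requires 2 n t cos θ_r = (m + ½) λ.
Snell's law: 1.63 sin 24.7° = 1.39 sin θ_r → sin θ_r = 0.490, cos θ_r = 0.872.
Minimum at m = 0: t = λ / (4 n cos θ_r) = 617 / (4 × 1.39 × 0.872) = 127 nm.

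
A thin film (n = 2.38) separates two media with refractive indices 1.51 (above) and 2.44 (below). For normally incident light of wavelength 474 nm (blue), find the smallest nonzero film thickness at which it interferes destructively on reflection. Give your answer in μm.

0.0498 μm

Top surface (1.51 → 2.38): reflection off a higher-index medium gives a half-wave phase shift.
Ray reflecting at the bottom interface goes from n = 2.38 toward n = 2.44: a half-wave phase shift.
The two reflections carry the same phase change, so no net offset.
So the condition for destructive reflection is 2 n t = (m + ½) λ.
Minimum at m = 0: t = λ / (4 n) = 474 / (4 × 2.38) = 49.8 nm.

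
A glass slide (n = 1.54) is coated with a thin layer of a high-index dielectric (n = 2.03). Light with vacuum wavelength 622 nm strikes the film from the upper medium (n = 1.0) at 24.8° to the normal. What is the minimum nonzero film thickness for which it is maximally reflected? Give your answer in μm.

0.0783 μm

Ray reflecting at the top interface goes from n = 1.0 toward n = 2.03: a half-wave phase shift.
Ray reflecting at the bottom interface goes from n = 2.03 toward n = 1.54: no phase shift.
Exactly one π shift → a net half-wave offset.
So the condition for constructive reflection is 2 n t cos θ_r = (m + ½) λ.
Snell's law: 1.0 sin 24.8° = 2.03 sin θ_r → sin θ_r = 0.207, cos θ_r = 0.978.
Minimum at m = 0: t = λ / (4 n cos θ_r) = 622 / (4 × 2.03 × 0.978) = 78.3 nm.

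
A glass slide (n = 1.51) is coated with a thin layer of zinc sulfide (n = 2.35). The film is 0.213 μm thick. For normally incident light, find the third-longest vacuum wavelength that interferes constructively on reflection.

400 nm

At the upper boundary (n = 1.0 to n = 2.35) the reflected ray undergoes a half-wave phase shift.
At the lower boundary (n = 2.35 to n = 1.51) the reflected ray undergoes no phase shift.
Exactly one π shift → a net half-wave offset.
For maximum reflection here: 2 n t = (m + ½) λ.
λ = 2 n t / (m + ½). The third-longest wavelength is m = 2: λ = 2 × 2.35 × 213 / 2.50 = 400 nm.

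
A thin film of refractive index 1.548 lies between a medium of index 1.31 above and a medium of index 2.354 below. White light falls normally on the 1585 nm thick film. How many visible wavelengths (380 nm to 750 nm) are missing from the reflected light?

6

Top surface (1.31 → 1.548): reflection off a higher-index medium gives a half-wave phase shift.
Ray reflecting at the bottom interface goes from n = 1.548 toward n = 2.354: a half-wave phase shift.
Zero or two π shifts → no net half-wave offset.
For minimum reflection here: 2 n t = (m + ½) λ.
λ = 2 n t / (m + ½) = 4907 / (m + ½) nm.
m=6: 755 nm (IR); m=7: 654 nm (visible); m=8: 577 nm (visible); m=9: 517 nm (visible); m=10: 467 nm (visible); m=11: 427 nm (visible); m=12: 393 nm (visible); m=13: 363 nm (UV).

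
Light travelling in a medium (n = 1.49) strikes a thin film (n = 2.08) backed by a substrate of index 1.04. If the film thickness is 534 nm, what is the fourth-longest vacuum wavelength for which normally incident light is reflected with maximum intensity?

635 nm

Top surface (1.49 → 2.08): reflection off a higher-index medium gives a half-wave phase shift.
Ray reflecting at the bottom interface goes from n = 2.08 toward n = 1.04: no phase shift.
Net: one phase inversion between the two reflected rays.
For strong reflection here: 2 n t = (m + ½) λ.
λ = 2 n t / (m + ½). The fourth-longest wavelength is m = 3: λ = 2 × 2.08 × 534 / 3.50 = 635 nm.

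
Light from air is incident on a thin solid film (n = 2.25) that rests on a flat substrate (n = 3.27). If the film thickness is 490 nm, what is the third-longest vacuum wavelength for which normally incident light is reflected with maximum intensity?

735 nm

Top surface (1.0 → 2.25): reflection off a higher-index medium gives a half-wave phase shift.
Bottom surface (2.25 → 3.27): reflection off a higher-index medium gives a half-wave phase shift.
Zero or two π shifts → no net half-wave offset.
So the condition for constructive reflection is 2 n t = m λ.
λ = 2 n t / m. The third-longest wavelength is m = 3: λ = 2 × 2.25 × 490 / 3.00 = 735 nm.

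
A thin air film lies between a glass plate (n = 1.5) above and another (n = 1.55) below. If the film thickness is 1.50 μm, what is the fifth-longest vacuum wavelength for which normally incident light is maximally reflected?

667 nm

At the upper boundary (n = 1.5 to n = 1.0) the reflected ray undergoes no phase shift.
At the lower boundary (n = 1.0 to n = 1.55) the reflected ray undergoes a half-wave phase shift.
The two reflections differ by half a wavelength.
So the condition for constructive reflection is 2 n t = (m + ½) λ.
λ = 2 n t / (m + ½). The fifth-longest wavelength is m = 4: λ = 2 × 1.0 × 1500 / 4.50 = 667 nm.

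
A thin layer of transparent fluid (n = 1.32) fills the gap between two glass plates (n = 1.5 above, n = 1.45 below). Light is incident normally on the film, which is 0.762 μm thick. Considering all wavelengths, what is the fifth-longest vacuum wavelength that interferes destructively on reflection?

402 nm

Ray reflecting at the top interface goes from n = 1.5 toward n = 1.32: no phase shift.
At the lower boundary (n = 1.32 to n = 1.45) the reflected ray undergoes a half-wave phase shift.
The two reflections differ by half a wavelength.
With one net inversion, destructive interference in reflection requires 2 n t = m λ.
λ = 2 n t / m. The fifth-longest wavelength is m = 5: λ = 2 × 1.32 × 762 / 5.00 = 402 nm.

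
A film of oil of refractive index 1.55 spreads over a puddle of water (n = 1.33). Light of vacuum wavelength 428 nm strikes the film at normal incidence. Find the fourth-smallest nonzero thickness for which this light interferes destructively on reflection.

Ray reflecting at the top interface goes from n = 1.0 toward n = 1.55: a half-wave phase shift.
Ray reflecting at the bottom interface goes from n = 1.55 toward n = 1.33: no phase shift.
The two reflections differ by half a wavelength.
So the condition for destructive reflection is 2 n t = m λ.
The fourth-smallest nonzero thickness corresponds to m = 4: t = m λ / (2 n) = 4.00 × 428 / (2 × 1.55) = 552 nm.

552 nm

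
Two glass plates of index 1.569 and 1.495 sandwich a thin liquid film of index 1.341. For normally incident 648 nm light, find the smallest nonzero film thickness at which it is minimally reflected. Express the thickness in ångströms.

2416 Å

Ray reflecting at the top interface goes from n = 1.569 toward n = 1.341: no phase shift.
At the lower boundary (n = 1.341 to n = 1.495) the reflected ray undergoes a half-wave phase shift.
Net: one phase inversion between the two reflected rays.
So the condition for destructive reflection is 2 n t = m λ.
Minimum nonzero at m = 1: t = λ / (2 n) = 648 / (2 × 1.341) = 242 nm.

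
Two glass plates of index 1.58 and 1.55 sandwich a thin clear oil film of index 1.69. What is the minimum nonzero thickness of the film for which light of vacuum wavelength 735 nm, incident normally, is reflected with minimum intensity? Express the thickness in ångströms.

2175 Å

At the upper boundary (n = 1.58 to n = 1.69) the reflected ray undergoes a half-wave phase shift.
Ray reflecting at the bottom interface goes from n = 1.69 toward n = 1.55: no phase shift.
Exactly one π shift → a net half-wave offset.
With one net inversion, destructive interference in reflection requires 2 n t = m λ.
Minimum nonzero at m = 1: t = λ / (2 n) = 735 / (2 × 1.69) = 217 nm.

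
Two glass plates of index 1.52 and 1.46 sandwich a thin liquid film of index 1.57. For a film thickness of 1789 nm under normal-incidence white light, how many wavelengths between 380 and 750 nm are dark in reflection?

7

At the upper boundary (n = 1.52 to n = 1.57) the reflected ray undergoes a half-wave phase shift.
At the lower boundary (n = 1.57 to n = 1.46) the reflected ray undergoes no phase shift.
The two reflections differ by half a wavelength.
With one net inversion, destructive interference in reflection requires 2 n t = m λ.
λ = 2 n t / m = 5617 / m nm.
m=7: 802 nm (IR); m=8: 702 nm (visible); m=9: 624 nm (visible); m=10: 562 nm (visible); m=11: 511 nm (visible); m=12: 468 nm (visible); m=13: 432 nm (visible); m=14: 401 nm (visible); m=15: 374 nm (UV).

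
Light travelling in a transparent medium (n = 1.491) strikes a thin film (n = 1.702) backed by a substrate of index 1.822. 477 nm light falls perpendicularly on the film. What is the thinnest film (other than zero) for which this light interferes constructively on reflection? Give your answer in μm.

0.140 μm

At the upper boundary (n = 1.491 to n = 1.702) the reflected ray undergoes a half-wave phase shift.
Ray reflecting at the bottom interface goes from n = 1.702 toward n = 1.822: a half-wave phase shift.
Zero or two π shifts → no net half-wave offset.
With no net inversion, constructive interference in reflection requires 2 n t = m λ.
Minimum nonzero at m = 1: t = λ / (2 n) = 477 / (2 × 1.702) = 140 nm.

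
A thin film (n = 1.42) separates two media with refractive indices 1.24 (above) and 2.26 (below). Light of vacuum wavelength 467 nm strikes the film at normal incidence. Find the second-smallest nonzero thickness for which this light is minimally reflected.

Ray reflecting at the top interface goes from n = 1.24 toward n = 1.42: a half-wave phase shift.
Ray reflecting at the bottom interface goes from n = 1.42 toward n = 2.26: a half-wave phase shift.
The two reflections carry the same phase change, so no net offset.
For minimum reflection here: 2 n t = (m + ½) λ.
The second-smallest nonzero thickness corresponds to m = 1: t = (m + ½) λ / (2 n) = 1.50 × 467 / (2 × 1.42) = 247 nm.

247 nm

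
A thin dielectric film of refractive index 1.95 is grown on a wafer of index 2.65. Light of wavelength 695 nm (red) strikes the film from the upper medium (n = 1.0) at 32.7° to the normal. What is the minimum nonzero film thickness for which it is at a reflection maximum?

Top surface (1.0 → 1.95): reflection off a higher-index medium gives a half-wave phase shift.
Bottom surface (1.95 → 2.65): reflection off a higher-index medium gives a half-wave phase shift.
The two reflections carry the same phase change, so no net offset.
So the condition for constructive reflection is 2 n t cos θ_r = m λ.
Snell's law: 1.0 sin 32.7° = 1.95 sin θ_r → sin θ_r = 0.277, cos θ_r = 0.961.
Minimum nonzero at m = 1: t = λ / (2 n cos θ_r) = 695 / (2 × 1.95 × 0.961) = 185 nm.

185 nm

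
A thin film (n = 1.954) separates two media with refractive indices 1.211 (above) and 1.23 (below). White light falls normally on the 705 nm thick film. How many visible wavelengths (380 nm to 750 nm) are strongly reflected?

3

Ray reflecting at the top interface goes from n = 1.211 toward n = 1.954: a half-wave phase shift.
At the lower boundary (n = 1.954 to n = 1.23) the reflected ray undergoes no phase shift.
Exactly one π shift → a net half-wave offset.
With one net inversion, constructive interference in reflection requires 2 n t = (m + ½) λ.
λ = 2 n t / (m + ½) = 2755 / (m + ½) nm.
m=3: 787 nm (IR); m=4: 612 nm (visible); m=5: 501 nm (visible); m=6: 424 nm (visible); m=7: 367 nm (UV).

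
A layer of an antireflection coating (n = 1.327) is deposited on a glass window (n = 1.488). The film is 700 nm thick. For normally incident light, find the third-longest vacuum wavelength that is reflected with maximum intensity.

619 nm

At the upper boundary (n = 1.0 to n = 1.327) the reflected ray undergoes a half-wave phase shift.
Ray reflecting at the bottom interface goes from n = 1.327 toward n = 1.488: a half-wave phase shift.
Zero or two π shifts → no net half-wave offset.
So the condition for constructive reflection is 2 n t = m λ.
λ = 2 n t / m. The third-longest wavelength is m = 3: λ = 2 × 1.327 × 700 / 3.00 = 619 nm.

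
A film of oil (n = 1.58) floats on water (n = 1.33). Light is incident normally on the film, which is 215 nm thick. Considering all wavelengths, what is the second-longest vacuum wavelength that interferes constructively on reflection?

453 nm

At the upper boundary (n = 1.0 to n = 1.58) the reflected ray undergoes a half-wave phase shift.
Ray reflecting at the bottom interface goes from n = 1.58 toward n = 1.33: no phase shift.
Net: one phase inversion between the two reflected rays.
With one net inversion, constructive interference in reflection requires 2 n t = (m + ½) λ.
λ = 2 n t / (m + ½). The second-longest wavelength is m = 1: λ = 2 × 1.58 × 215 / 1.50 = 453 nm.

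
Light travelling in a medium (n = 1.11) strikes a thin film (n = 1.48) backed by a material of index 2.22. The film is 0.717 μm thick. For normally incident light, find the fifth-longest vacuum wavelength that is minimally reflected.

472 nm

Top surface (1.11 → 1.48): reflection off a higher-index medium gives a half-wave phase shift.
At the lower boundary (n = 1.48 to n = 2.22) the reflected ray undergoes a half-wave phase shift.
Zero or two π shifts → no net half-wave offset.
So the condition for destructive reflection is 2 n t = (m + ½) λ.
λ = 2 n t / (m + ½). The fifth-longest wavelength is m = 4: λ = 2 × 1.48 × 717 / 4.50 = 472 nm.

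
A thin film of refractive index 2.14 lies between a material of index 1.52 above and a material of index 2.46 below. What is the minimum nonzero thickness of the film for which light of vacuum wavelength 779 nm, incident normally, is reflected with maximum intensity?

182 nm

Top surface (1.52 → 2.14): reflection off a higher-index medium gives a half-wave phase shift.
Ray reflecting at the bottom interface goes from n = 2.14 toward n = 2.46: a half-wave phase shift.
The two reflections carry the same phase change, so no net offset.
For maximum reflection here: 2 n t = m λ.
Minimum nonzero at m = 1: t = λ / (2 n) = 779 / (2 × 2.14) = 182 nm.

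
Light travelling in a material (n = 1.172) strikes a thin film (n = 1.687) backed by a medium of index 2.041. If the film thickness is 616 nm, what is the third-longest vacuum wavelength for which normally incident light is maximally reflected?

693 nm

Top surface (1.172 → 1.687): reflection off a higher-index medium gives a half-wave phase shift.
At the lower boundary (n = 1.687 to n = 2.041) the reflected ray undergoes a half-wave phase shift.
The two reflections carry the same phase change, so no net offset.
For bright reflection here: 2 n t = m λ.
λ = 2 n t / m. The third-longest wavelength is m = 3: λ = 2 × 1.687 × 616 / 3.00 = 693 nm.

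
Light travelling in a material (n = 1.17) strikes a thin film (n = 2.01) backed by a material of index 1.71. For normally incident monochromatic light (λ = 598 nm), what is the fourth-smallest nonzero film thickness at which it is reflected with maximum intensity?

At the upper boundary (n = 1.17 to n = 2.01) the reflected ray undergoes a half-wave phase shift.
At the lower boundary (n = 2.01 to n = 1.71) the reflected ray undergoes no phase shift.
Exactly one π shift → a net half-wave offset.
For bright reflection here: 2 n t = (m + ½) λ.
The fourth-smallest nonzero thickness corresponds to m = 3: t = (m + ½) λ / (2 n) = 3.50 × 598 / (2 × 2.01) = 521 nm.

521 nm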